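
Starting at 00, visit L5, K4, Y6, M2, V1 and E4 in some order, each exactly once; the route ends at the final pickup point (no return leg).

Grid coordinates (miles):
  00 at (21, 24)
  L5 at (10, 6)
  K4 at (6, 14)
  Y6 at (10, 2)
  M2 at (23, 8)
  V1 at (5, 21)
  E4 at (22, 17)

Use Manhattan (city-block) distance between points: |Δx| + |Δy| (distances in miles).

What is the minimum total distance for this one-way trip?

There are 6! = 720 possible orderings.
00 - L5 - K4 - Y6 - M2 - V1 - E4: 29+12+16+19+31+21 = 128
00 - L5 - K4 - Y6 - M2 - E4 - V1: 29+12+16+19+10+21 = 107
00 - L5 - K4 - Y6 - V1 - M2 - E4: 29+12+16+24+31+10 = 122
00 - L5 - K4 - Y6 - V1 - E4 - M2: 29+12+16+24+21+10 = 112
00 - L5 - K4 - Y6 - E4 - M2 - V1: 29+12+16+27+10+31 = 125
00 - L5 - K4 - Y6 - E4 - V1 - M2: 29+12+16+27+21+31 = 136
00 - L5 - K4 - M2 - Y6 - V1 - E4: 29+12+23+19+24+21 = 128
00 - L5 - K4 - M2 - Y6 - E4 - V1: 29+12+23+19+27+21 = 131
… (712 more)
00 - E4 - M2 - L5 - Y6 - K4 - V1: 8+10+15+4+16+8 = 61  ← best
The minimum is 61.
One shortest path: 00 → E4 → M2 → L5 → Y6 → K4 → V1.

Minimum one-way distance = 61 miles.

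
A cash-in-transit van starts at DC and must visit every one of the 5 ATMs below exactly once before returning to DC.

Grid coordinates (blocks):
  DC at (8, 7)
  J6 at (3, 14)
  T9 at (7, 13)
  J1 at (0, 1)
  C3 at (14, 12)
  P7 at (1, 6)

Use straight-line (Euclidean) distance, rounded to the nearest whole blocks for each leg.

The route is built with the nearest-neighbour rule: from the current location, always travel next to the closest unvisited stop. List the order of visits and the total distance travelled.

Total distance 49 blocks via the nearest-neighbour route DC → T9 → J6 → P7 → J1 → C3 → DC.

At DC the remaining stops are T9 6, P7 7, C3 8, J6 9, J1 10; go to T9.
At T9 the remaining stops are J6 4, C3 7, P7 9, J1 14; go to J6.
At J6 the remaining stops are P7 8, C3 11, J1 13; go to P7.
At P7 the remaining stops are J1 5, C3 14; go to J1.
At J1 the remaining stops are C3 18; go to C3.
Return C3→DC: 8.
Total = 6 + 4 + 8 + 5 + 18 + 8 = 49.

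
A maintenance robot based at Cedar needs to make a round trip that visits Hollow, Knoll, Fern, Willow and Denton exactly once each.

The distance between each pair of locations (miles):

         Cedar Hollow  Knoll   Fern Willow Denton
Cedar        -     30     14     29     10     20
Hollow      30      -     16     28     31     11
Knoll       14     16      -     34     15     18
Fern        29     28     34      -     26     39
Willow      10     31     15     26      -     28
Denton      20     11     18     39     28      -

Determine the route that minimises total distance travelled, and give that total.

Cedar - Hollow - Knoll - Fern - Willow - Denton - Cedar: 30+16+34+26+28+20 = 154
Cedar - Hollow - Knoll - Fern - Denton - Willow - Cedar: 30+16+34+39+28+10 = 157
Cedar - Hollow - Knoll - Willow - Fern - Denton - Cedar: 30+16+15+26+39+20 = 146
Cedar - Hollow - Knoll - Willow - Denton - Fern - Cedar: 30+16+15+28+39+29 = 157
Cedar - Hollow - Knoll - Denton - Fern - Willow - Cedar: 30+16+18+39+26+10 = 139
Cedar - Hollow - Knoll - Denton - Willow - Fern - Cedar: 30+16+18+28+26+29 = 147
Cedar - Hollow - Fern - Knoll - Willow - Denton - Cedar: 30+28+34+15+28+20 = 155
Cedar - Hollow - Fern - Knoll - Denton - Willow - Cedar: 30+28+34+18+28+10 = 148
Cedar - Hollow - Fern - Willow - Knoll - Denton - Cedar: 30+28+26+15+18+20 = 137
Cedar - Hollow - Fern - Willow - Denton - Knoll - Cedar: 30+28+26+28+18+14 = 144
Cedar - Hollow - Fern - Denton - Knoll - Willow - Cedar: 30+28+39+18+15+10 = 140
Cedar - Hollow - Fern - Denton - Willow - Knoll - Cedar: 30+28+39+28+15+14 = 154
Cedar - Hollow - Willow - Knoll - Fern - Denton - Cedar: 30+31+15+34+39+20 = 169
Cedar - Hollow - Willow - Knoll - Denton - Fern - Cedar: 30+31+15+18+39+29 = 162
… (46 more)
Cedar - Knoll - Denton - Hollow - Fern - Willow - Cedar: 14+18+11+28+26+10 = 107  ← best
The minimum is 107.
One optimal route: Cedar → Knoll → Denton → Hollow → Fern → Willow → Cedar (or its reverse).

Minimum total distance: 107 miles.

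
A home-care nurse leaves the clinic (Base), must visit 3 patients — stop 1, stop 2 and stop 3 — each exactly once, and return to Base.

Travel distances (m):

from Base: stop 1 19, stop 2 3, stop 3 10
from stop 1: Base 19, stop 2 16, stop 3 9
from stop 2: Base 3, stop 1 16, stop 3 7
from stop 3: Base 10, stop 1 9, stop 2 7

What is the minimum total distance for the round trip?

Base → stop 1 → stop 2 → stop 3 → Base: 19+16+7+10 = 52
Base → stop 1 → stop 3 → stop 2 → Base: 19+9+7+3 = 38
Base → stop 2 → stop 1 → stop 3 → Base: 3+16+9+10 = 38
The minimum is 38.
One optimal route: Base → stop 1 → stop 3 → stop 2 → Base (or its reverse).

Shortest round trip = 38 m.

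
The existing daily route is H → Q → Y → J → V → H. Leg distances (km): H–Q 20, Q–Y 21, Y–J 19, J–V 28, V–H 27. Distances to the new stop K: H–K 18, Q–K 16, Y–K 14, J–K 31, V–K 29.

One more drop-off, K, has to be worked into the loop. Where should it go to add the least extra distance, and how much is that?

Insertion cost between consecutive stops i–j is d(i,K) + d(K,j) − d(i,j):
  between H and Q: 18 + 16 − 20 = 14
  between Q and Y: 16 + 14 − 21 = 9
  between Y and J: 14 + 31 − 19 = 26
  between J and V: 31 + 29 − 28 = 32
  between V and H: 29 + 18 − 27 = 20
Cheapest insertion is between Q and Y, adding 9.
New total = 115 + 9 = 124.

+9 km — insert K between Q and Y.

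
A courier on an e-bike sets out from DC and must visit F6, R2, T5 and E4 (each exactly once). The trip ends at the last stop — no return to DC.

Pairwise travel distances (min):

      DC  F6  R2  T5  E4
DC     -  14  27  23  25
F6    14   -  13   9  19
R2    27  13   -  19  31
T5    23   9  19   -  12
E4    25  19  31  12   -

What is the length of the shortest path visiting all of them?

58 min — the minimum one-way total.

There are 4! = 24 possible orderings.
DC→F6→R2→T5→E4: 14+13+19+12 = 58
DC→F6→R2→E4→T5: 14+13+31+12 = 70
DC→F6→T5→R2→E4: 14+9+19+31 = 73
DC→F6→T5→E4→R2: 14+9+12+31 = 66
DC→F6→E4→R2→T5: 14+19+31+19 = 83
DC→F6→E4→T5→R2: 14+19+12+19 = 64
DC→R2→F6→T5→E4: 27+13+9+12 = 61
DC→R2→F6→E4→T5: 27+13+19+12 = 71
DC→R2→T5→F6→E4: 27+19+9+19 = 74
DC→R2→T5→E4→F6: 27+19+12+19 = 77
DC→R2→E4→F6→T5: 27+31+19+9 = 86
DC→R2→E4→T5→F6: 27+31+12+9 = 79
DC→T5→F6→R2→E4: 23+9+13+31 = 76
DC→T5→F6→E4→R2: 23+9+19+31 = 82
… (10 more)
The minimum is 58.
One shortest path: DC → F6 → R2 → T5 → E4.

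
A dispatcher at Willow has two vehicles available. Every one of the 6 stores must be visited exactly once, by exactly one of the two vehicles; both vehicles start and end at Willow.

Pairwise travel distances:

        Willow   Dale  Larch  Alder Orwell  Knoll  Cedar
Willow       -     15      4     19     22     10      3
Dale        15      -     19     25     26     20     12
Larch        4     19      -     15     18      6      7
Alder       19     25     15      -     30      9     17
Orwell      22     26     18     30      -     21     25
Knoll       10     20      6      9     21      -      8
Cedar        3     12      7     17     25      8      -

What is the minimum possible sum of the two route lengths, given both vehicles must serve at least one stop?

96 — the smallest possible combined total.

There are 2^5 − 1 = 31 ways to divide the 6 stops into two non-empty groups. For each, the best each vehicle can do is its own shortest tour through its group:
  {Dale} + {Larch, Alder, Orwell, Knoll, Cedar}: 30 + 72 = 102
  {Larch} + {Dale, Alder, Orwell, Knoll, Cedar}: 8 + 90 = 98
  {Dale, Larch} + {Alder, Orwell, Knoll, Cedar}: 38 + 72 = 110
  {Alder} + {Dale, Larch, Orwell, Knoll, Cedar}: 38 + 72 = 110
  {Dale, Alder} + {Larch, Orwell, Knoll, Cedar}: 59 + 54 = 113
  {Larch, Alder} + {Dale, Orwell, Knoll, Cedar}: 38 + 72 = 110
  … (31 splits in total)
  {Dale, Larch, Alder, Orwell, Knoll} + {Cedar}: 90 + 6 = 96  ← best
Best: vehicle 1 Willow → Dale → Orwell → Alder → Knoll → Larch → Willow = 90; vehicle 2 Willow → Cedar → Willow = 6; combined 96.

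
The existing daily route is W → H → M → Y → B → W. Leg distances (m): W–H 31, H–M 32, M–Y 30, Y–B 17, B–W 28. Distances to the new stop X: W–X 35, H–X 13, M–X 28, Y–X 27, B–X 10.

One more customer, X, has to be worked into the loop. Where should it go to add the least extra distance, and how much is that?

Adding 9 m by placing X on the H–M leg.

Insertion cost between consecutive stops i–j is d(i,X) + d(X,j) − d(i,j):
  between W and H: 35 + 13 − 31 = 17
  between H and M: 13 + 28 − 32 = 9
  between M and Y: 28 + 27 − 30 = 25
  between Y and B: 27 + 10 − 17 = 20
  between B and W: 10 + 35 − 28 = 17
Cheapest insertion is between H and M, adding 9.
New total = 138 + 9 = 147.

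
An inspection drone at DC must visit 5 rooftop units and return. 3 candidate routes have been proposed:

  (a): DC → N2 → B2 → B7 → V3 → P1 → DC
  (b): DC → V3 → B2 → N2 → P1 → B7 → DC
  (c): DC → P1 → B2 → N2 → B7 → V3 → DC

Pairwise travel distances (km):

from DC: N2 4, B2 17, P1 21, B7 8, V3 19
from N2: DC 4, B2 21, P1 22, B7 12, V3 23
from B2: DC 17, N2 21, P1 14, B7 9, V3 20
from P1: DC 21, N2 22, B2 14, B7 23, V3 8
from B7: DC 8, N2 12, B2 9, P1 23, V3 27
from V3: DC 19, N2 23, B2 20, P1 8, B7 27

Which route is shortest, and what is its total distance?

(a): 4 + 21 + 9 + 27 + 8 + 21 = 90
(b): 19 + 20 + 21 + 22 + 23 + 8 = 113
(c): 21 + 14 + 21 + 12 + 27 + 19 = 114

Shortest is (a), total 90 km.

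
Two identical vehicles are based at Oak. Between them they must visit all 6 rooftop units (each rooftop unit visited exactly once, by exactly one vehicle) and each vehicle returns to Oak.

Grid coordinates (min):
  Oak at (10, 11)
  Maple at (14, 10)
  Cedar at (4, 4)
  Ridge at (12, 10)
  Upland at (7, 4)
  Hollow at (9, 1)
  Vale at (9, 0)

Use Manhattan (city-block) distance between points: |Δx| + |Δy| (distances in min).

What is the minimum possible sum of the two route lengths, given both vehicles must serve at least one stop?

Try each way of splitting the stops between the two vehicles (each non-empty) and, for each split, find the best tour for each vehicle:
  {Maple} + {Cedar, Ridge, Upland, Hollow, Vale}: 10 + 38 = 48
  {Cedar} + {Maple, Ridge, Upland, Hollow, Vale}: 26 + 36 = 62
  {Maple, Cedar} + {Ridge, Upland, Hollow, Vale}: 34 + 32 = 66
  {Ridge} + {Maple, Cedar, Upland, Hollow, Vale}: 6 + 42 = 48
  {Maple, Ridge} + {Cedar, Upland, Hollow, Vale}: 10 + 34 = 44
  {Cedar, Ridge} + {Maple, Upland, Hollow, Vale}: 30 + 36 = 66
  … (31 splits in total)
Best: vehicle 1 Oak → Maple → Ridge → Oak = 10; vehicle 2 Oak → Cedar → Upland → Hollow → Vale → Oak = 34; combined 44.

Minimum combined distance: 44 min.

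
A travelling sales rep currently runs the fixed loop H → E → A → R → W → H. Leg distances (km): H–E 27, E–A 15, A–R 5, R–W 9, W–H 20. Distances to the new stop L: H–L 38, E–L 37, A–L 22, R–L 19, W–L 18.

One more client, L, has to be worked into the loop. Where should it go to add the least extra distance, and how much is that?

+28 km — insert L between R and W.

Insertion cost between consecutive stops i–j is d(i,L) + d(L,j) − d(i,j):
  between H and E: 38 + 37 − 27 = 48
  between E and A: 37 + 22 − 15 = 44
  between A and R: 22 + 19 − 5 = 36
  between R and W: 19 + 18 − 9 = 28
  between W and H: 18 + 38 − 20 = 36
Cheapest insertion is between R and W, adding 28.
New total = 76 + 28 = 104.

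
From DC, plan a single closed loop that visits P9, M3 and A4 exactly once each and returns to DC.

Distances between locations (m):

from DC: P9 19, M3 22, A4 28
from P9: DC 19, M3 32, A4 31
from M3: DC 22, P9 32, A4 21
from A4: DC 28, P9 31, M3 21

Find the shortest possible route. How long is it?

There are 3 distinct closed tours to check (reversals are equivalent).
DC - P9 - M3 - A4 - DC: 19+32+21+28 = 100
DC - P9 - A4 - M3 - DC: 19+31+21+22 = 93
DC - M3 - P9 - A4 - DC: 22+32+31+28 = 113
The minimum is 93.
One optimal route: DC → P9 → A4 → M3 → DC (or its reverse).

Shortest round trip = 93 m.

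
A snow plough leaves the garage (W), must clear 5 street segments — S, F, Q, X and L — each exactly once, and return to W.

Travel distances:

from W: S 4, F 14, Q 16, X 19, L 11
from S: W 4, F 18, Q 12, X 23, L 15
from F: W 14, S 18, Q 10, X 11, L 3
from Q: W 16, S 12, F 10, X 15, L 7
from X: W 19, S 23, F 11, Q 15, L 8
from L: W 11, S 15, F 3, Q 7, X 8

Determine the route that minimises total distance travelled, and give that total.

Minimum total distance: 56.

There are 60 distinct closed tours to check (reversals are equivalent).
W-S-F-Q-X-L-W: 4+18+10+15+8+11 = 66
W-S-F-Q-L-X-W: 4+18+10+7+8+19 = 66
W-S-F-X-Q-L-W: 4+18+11+15+7+11 = 66
W-S-F-X-L-Q-W: 4+18+11+8+7+16 = 64
W-S-F-L-Q-X-W: 4+18+3+7+15+19 = 66
W-S-F-L-X-Q-W: 4+18+3+8+15+16 = 64
W-S-Q-F-X-L-W: 4+12+10+11+8+11 = 56
W-S-Q-F-L-X-W: 4+12+10+3+8+19 = 56
W-S-Q-X-F-L-W: 4+12+15+11+3+11 = 56
W-S-Q-X-L-F-W: 4+12+15+8+3+14 = 56
W-S-Q-L-F-X-W: 4+12+7+3+11+19 = 56
W-S-Q-L-X-F-W: 4+12+7+8+11+14 = 56
W-S-X-F-Q-L-W: 4+23+11+10+7+11 = 66
W-S-X-F-L-Q-W: 4+23+11+3+7+16 = 64
… (46 more)
The minimum is 56.
One optimal route: W → S → Q → F → X → L → W (or its reverse).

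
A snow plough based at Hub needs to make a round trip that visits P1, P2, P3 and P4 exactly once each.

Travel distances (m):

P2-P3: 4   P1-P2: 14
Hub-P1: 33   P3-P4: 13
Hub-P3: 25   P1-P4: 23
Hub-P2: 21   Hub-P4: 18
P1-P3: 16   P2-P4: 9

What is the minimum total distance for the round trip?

Shortest round trip = 80 m.

Hub → P1 → P2 → P3 → P4 → Hub: 33+14+4+13+18 = 82
Hub → P1 → P2 → P4 → P3 → Hub: 33+14+9+13+25 = 94
Hub → P1 → P3 → P2 → P4 → Hub: 33+16+4+9+18 = 80
Hub → P1 → P3 → P4 → P2 → Hub: 33+16+13+9+21 = 92
Hub → P1 → P4 → P2 → P3 → Hub: 33+23+9+4+25 = 94
Hub → P1 → P4 → P3 → P2 → Hub: 33+23+13+4+21 = 94
Hub → P2 → P1 → P3 → P4 → Hub: 21+14+16+13+18 = 82
Hub → P2 → P1 → P4 → P3 → Hub: 21+14+23+13+25 = 96
Hub → P2 → P3 → P1 → P4 → Hub: 21+4+16+23+18 = 82
Hub → P2 → P4 → P1 → P3 → Hub: 21+9+23+16+25 = 94
Hub → P3 → P1 → P2 → P4 → Hub: 25+16+14+9+18 = 82
Hub → P3 → P2 → P1 → P4 → Hub: 25+4+14+23+18 = 84
The minimum is 80.
One optimal route: Hub → P1 → P3 → P2 → P4 → Hub (or its reverse).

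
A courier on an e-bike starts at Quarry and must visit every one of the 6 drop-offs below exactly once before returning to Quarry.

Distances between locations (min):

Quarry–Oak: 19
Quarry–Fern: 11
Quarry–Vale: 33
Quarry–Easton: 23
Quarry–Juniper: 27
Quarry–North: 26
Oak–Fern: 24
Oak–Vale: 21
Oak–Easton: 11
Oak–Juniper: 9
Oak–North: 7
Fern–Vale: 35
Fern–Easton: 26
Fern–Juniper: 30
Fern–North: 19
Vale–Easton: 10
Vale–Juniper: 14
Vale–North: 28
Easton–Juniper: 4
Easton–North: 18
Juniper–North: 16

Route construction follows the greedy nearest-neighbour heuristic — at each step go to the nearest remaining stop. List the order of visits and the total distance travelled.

Nearest-neighbour total = 93 min; route Quarry → Fern → North → Oak → Juniper → Easton → Vale → Quarry.

Quarry → [Fern:11 / Oak:19 / Easton:23 / North:26 / Juniper:27 / Vale:33] → Fern (11)
Fern → [North:19 / Oak:24 / Easton:26 / Juniper:30 / Vale:35] → North (19)
North → [Oak:7 / Juniper:16 / Easton:18 / Vale:28] → Oak (7)
Oak → [Juniper:9 / Easton:11 / Vale:21] → Juniper (9)
Juniper → [Easton:4 / Vale:14] → Easton (4)
Easton → [Vale:10] → Vale (10)
Return Vale→Quarry: 33.
Total = 11 + 19 + 7 + 9 + 4 + 10 + 33 = 93.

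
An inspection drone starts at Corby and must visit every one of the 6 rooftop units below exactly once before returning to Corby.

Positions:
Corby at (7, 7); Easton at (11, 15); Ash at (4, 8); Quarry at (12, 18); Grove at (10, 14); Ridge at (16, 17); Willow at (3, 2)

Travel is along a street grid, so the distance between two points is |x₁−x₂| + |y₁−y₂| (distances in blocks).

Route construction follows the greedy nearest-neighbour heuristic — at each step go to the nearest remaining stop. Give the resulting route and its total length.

Nearest-neighbour total = 60 blocks; route Corby → Ash → Willow → Grove → Easton → Quarry → Ridge → Corby.

Corby → [Ash:4 / Willow:9 / Grove:10 / Easton:12 / Quarry:16 / Ridge:19] → Ash (4)
Ash → [Willow:7 / Grove:12 / Easton:14 / Quarry:18 / Ridge:21] → Willow (7)
Willow → [Grove:19 / Easton:21 / Quarry:25 / Ridge:28] → Grove (19)
Grove → [Easton:2 / Quarry:6 / Ridge:9] → Easton (2)
Easton → [Quarry:4 / Ridge:7] → Quarry (4)
Quarry → [Ridge:5] → Ridge (5)
Return Ridge→Corby: 19.
Total = 4 + 7 + 19 + 2 + 4 + 5 + 19 = 60.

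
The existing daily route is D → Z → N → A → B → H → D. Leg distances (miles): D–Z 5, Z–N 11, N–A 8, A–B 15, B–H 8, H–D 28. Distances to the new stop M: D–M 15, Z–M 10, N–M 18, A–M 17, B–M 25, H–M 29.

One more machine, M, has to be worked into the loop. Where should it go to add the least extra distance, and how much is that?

Insertion cost between consecutive stops i–j is d(i,M) + d(M,j) − d(i,j):
  between D and Z: 15 + 10 − 5 = 20
  between Z and N: 10 + 18 − 11 = 17
  between N and A: 18 + 17 − 8 = 27
  between A and B: 17 + 25 − 15 = 27
  between B and H: 25 + 29 − 8 = 46
  between H and D: 29 + 15 − 28 = 16
Cheapest insertion is between H and D, adding 16.
New total = 75 + 16 = 91.

Minimum extra distance: 16 miles, inserting M between H and D.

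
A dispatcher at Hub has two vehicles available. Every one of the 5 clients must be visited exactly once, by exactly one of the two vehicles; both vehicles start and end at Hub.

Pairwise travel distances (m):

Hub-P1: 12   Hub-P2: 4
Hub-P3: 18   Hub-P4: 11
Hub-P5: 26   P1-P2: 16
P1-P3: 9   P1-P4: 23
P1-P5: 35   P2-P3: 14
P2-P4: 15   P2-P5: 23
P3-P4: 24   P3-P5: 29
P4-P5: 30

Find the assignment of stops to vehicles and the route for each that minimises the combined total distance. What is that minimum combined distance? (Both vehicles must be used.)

99 m — the smallest possible combined total.

Check every non-empty split of the stops between the two vehicles; for each half take its own optimal tour:
  {P1} + {P2, P3, P4, P5}: 24 + 88 = 112
  {P2} + {P1, P3, P4, P5}: 8 + 91 = 99
  {P1, P2} + {P3, P4, P5}: 32 + 88 = 120
  {P3} + {P1, P2, P4, P5}: 36 + 92 = 128
  {P1, P3} + {P2, P4, P5}: 39 + 68 = 107
  {P2, P3} + {P1, P4, P5}: 36 + 88 = 124
  … (15 splits in total)
Best: vehicle 1 Hub → P2 → Hub = 8; vehicle 2 Hub → P1 → P3 → P5 → P4 → Hub = 91; combined 99.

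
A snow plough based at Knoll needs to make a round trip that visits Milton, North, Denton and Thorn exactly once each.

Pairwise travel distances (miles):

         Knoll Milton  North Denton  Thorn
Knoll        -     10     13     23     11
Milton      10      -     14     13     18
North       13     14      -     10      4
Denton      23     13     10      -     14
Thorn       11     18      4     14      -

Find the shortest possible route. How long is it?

Shortest round trip = 48 miles.

Knoll - Milton - North - Denton - Thorn - Knoll: 10+14+10+14+11 = 59
Knoll - Milton - North - Thorn - Denton - Knoll: 10+14+4+14+23 = 65
Knoll - Milton - Denton - North - Thorn - Knoll: 10+13+10+4+11 = 48
Knoll - Milton - Denton - Thorn - North - Knoll: 10+13+14+4+13 = 54
Knoll - Milton - Thorn - North - Denton - Knoll: 10+18+4+10+23 = 65
Knoll - Milton - Thorn - Denton - North - Knoll: 10+18+14+10+13 = 65
Knoll - North - Milton - Denton - Thorn - Knoll: 13+14+13+14+11 = 65
Knoll - North - Milton - Thorn - Denton - Knoll: 13+14+18+14+23 = 82
Knoll - North - Denton - Milton - Thorn - Knoll: 13+10+13+18+11 = 65
Knoll - North - Thorn - Milton - Denton - Knoll: 13+4+18+13+23 = 71
Knoll - Denton - Milton - North - Thorn - Knoll: 23+13+14+4+11 = 65
Knoll - Denton - North - Milton - Thorn - Knoll: 23+10+14+18+11 = 76
The minimum is 48.
One optimal route: Knoll → Milton → Denton → North → Thorn → Knoll (or its reverse).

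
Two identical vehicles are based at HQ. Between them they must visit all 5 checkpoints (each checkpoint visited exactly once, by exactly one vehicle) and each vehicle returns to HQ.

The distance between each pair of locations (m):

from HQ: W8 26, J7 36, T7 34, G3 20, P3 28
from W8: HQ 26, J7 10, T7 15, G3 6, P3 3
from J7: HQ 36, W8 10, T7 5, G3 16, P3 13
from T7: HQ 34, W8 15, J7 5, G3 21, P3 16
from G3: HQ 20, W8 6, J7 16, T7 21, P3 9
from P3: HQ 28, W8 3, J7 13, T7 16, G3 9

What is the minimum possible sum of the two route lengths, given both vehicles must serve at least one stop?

Check every non-empty split of the stops between the two vehicles; for each half take its own optimal tour:
  {W8} + {J7, T7, G3, P3}: 52 + 81 = 133
  {J7} + {W8, T7, G3, P3}: 72 + 79 = 151
  {W8, J7} + {T7, G3, P3}: 72 + 79 = 151
  {T7} + {W8, J7, G3, P3}: 68 + 77 = 145
  {W8, T7} + {J7, G3, P3}: 75 + 77 = 152
  {J7, T7} + {W8, G3, P3}: 75 + 57 = 132
  … (15 splits in total)
  {G3} + {W8, J7, T7, P3}: 40 + 80 = 120  ← best
Best: vehicle 1 HQ → G3 → HQ = 40; vehicle 2 HQ → T7 → J7 → W8 → P3 → HQ = 80; combined 120.

120 m — the smallest possible combined total.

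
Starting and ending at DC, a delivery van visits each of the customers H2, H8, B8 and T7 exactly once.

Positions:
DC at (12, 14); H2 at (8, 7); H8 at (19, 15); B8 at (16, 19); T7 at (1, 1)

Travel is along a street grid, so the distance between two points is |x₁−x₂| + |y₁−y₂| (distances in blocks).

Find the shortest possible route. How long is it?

Shortest round trip = 72 blocks.

With 4 stops there are 4!/2 = 12 distinct round trips (a route and its reverse cost the same).
DC - H2 - H8 - B8 - T7 - DC: 11+19+7+33+24 = 94
DC - H2 - H8 - T7 - B8 - DC: 11+19+32+33+9 = 104
DC - H2 - B8 - H8 - T7 - DC: 11+20+7+32+24 = 94
DC - H2 - B8 - T7 - H8 - DC: 11+20+33+32+8 = 104
DC - H2 - T7 - H8 - B8 - DC: 11+13+32+7+9 = 72
DC - H2 - T7 - B8 - H8 - DC: 11+13+33+7+8 = 72
DC - H8 - H2 - B8 - T7 - DC: 8+19+20+33+24 = 104
DC - H8 - H2 - T7 - B8 - DC: 8+19+13+33+9 = 82
DC - H8 - B8 - H2 - T7 - DC: 8+7+20+13+24 = 72
DC - H8 - T7 - H2 - B8 - DC: 8+32+13+20+9 = 82
DC - B8 - H2 - H8 - T7 - DC: 9+20+19+32+24 = 104
DC - B8 - H8 - H2 - T7 - DC: 9+7+19+13+24 = 72
The minimum is 72.
One optimal route: DC → H2 → T7 → H8 → B8 → DC (or its reverse).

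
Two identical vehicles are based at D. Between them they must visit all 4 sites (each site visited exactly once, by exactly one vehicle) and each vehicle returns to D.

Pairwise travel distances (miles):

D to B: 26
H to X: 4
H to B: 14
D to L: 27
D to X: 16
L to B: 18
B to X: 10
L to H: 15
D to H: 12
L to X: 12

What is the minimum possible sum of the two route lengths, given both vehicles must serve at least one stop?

There are 2^3 − 1 = 7 ways to divide the 4 stops into two non-empty groups. For each, the best each vehicle can do is its own shortest tour through its group:
  {L} + {H, B, X}: 54 + 52 = 106
  {H} + {L, B, X}: 24 + 71 = 95
  {L, H} + {B, X}: 54 + 52 = 106
  {B} + {L, H, X}: 52 + 55 = 107
  {L, B} + {H, X}: 71 + 32 = 103
  {H, B} + {L, X}: 52 + 55 = 107
  … (7 splits in total)
Best: vehicle 1 D → H → D = 24; vehicle 2 D → L → B → X → D = 71; combined 95.

Minimum combined distance: 95 miles.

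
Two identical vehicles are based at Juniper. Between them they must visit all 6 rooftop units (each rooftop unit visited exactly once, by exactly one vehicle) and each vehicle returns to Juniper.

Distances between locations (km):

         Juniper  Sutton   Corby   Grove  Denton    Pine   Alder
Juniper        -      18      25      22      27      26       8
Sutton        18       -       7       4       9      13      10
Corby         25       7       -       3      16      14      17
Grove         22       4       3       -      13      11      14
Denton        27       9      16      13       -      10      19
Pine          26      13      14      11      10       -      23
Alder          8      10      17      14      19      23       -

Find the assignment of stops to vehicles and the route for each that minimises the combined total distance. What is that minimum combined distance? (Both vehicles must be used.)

Try each way of splitting the stops between the two vehicles (each non-empty) and, for each split, find the best tour for each vehicle:
  {Sutton} + {Corby, Grove, Denton, Pine, Alder}: 36 + 76 = 112
  {Corby} + {Sutton, Grove, Denton, Pine, Alder}: 50 + 70 = 120
  {Sutton, Corby} + {Grove, Denton, Pine, Alder}: 50 + 70 = 120
  {Grove} + {Sutton, Corby, Denton, Pine, Alder}: 44 + 76 = 120
  {Sutton, Grove} + {Corby, Denton, Pine, Alder}: 44 + 76 = 120
  {Corby, Grove} + {Sutton, Denton, Pine, Alder}: 50 + 63 = 113
  … (31 splits in total)
  {Sutton, Corby, Grove, Denton, Pine} + {Alder}: 76 + 16 = 92  ← best
Best: vehicle 1 Juniper → Sutton → Corby → Grove → Pine → Denton → Juniper = 76; vehicle 2 Juniper → Alder → Juniper = 16; combined 92.

Minimum combined distance: 92 km.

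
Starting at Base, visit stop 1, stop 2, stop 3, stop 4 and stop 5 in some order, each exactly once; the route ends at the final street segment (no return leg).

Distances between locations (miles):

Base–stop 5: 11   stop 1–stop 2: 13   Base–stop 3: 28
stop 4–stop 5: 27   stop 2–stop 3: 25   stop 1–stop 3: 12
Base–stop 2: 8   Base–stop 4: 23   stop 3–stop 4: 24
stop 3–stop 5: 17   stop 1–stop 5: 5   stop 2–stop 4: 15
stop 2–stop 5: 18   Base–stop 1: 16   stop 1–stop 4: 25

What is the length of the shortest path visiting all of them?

Shortest open route: 64 miles.

There are 5! = 120 possible orderings.
Base - stop 1 - stop 2 - stop 3 - stop 4 - stop 5: 16+13+25+24+27 = 105
Base - stop 1 - stop 2 - stop 3 - stop 5 - stop 4: 16+13+25+17+27 = 98
Base - stop 1 - stop 2 - stop 4 - stop 3 - stop 5: 16+13+15+24+17 = 85
Base - stop 1 - stop 2 - stop 4 - stop 5 - stop 3: 16+13+15+27+17 = 88
Base - stop 1 - stop 2 - stop 5 - stop 3 - stop 4: 16+13+18+17+24 = 88
Base - stop 1 - stop 2 - stop 5 - stop 4 - stop 3: 16+13+18+27+24 = 98
Base - stop 1 - stop 3 - stop 2 - stop 4 - stop 5: 16+12+25+15+27 = 95
Base - stop 1 - stop 3 - stop 2 - stop 5 - stop 4: 16+12+25+18+27 = 98
Base - stop 1 - stop 3 - stop 4 - stop 2 - stop 5: 16+12+24+15+18 = 85
Base - stop 1 - stop 3 - stop 4 - stop 5 - stop 2: 16+12+24+27+18 = 97
Base - stop 1 - stop 3 - stop 5 - stop 2 - stop 4: 16+12+17+18+15 = 78
Base - stop 1 - stop 3 - stop 5 - stop 4 - stop 2: 16+12+17+27+15 = 87
Base - stop 1 - stop 4 - stop 2 - stop 3 - stop 5: 16+25+15+25+17 = 98
Base - stop 1 - stop 4 - stop 2 - stop 5 - stop 3: 16+25+15+18+17 = 91
… (106 more)
Base - stop 2 - stop 4 - stop 3 - stop 1 - stop 5: 8+15+24+12+5 = 64  ← best
The minimum is 64.
One shortest path: Base → stop 2 → stop 4 → stop 3 → stop 1 → stop 5.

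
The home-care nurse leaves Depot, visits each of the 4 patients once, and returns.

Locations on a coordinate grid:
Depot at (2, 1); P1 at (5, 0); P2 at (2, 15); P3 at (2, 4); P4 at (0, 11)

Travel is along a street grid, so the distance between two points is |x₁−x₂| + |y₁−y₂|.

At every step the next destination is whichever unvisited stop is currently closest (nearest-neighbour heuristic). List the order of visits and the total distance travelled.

At Depot the remaining stops are P3 3, P1 4, P4 12, P2 14; go to P3.
At P3 the remaining stops are P1 7, P4 9, P2 11; go to P1.
At P1 the remaining stops are P4 16, P2 18; go to P4.
At P4 the remaining stops are P2 6; go to P2.
Return P2→Depot: 14.
Total = 3 + 7 + 16 + 6 + 14 = 46.

Nearest-neighbour total = 46; route Depot → P3 → P1 → P4 → P2 → Depot.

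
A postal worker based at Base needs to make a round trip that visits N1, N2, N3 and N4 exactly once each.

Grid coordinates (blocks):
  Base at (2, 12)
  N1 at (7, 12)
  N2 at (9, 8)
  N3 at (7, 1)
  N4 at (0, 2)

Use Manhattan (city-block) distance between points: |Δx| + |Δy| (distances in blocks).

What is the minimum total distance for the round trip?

Minimum total distance: 40 blocks.

With 4 stops there are 4!/2 = 12 distinct round trips (a route and its reverse cost the same).
Base→N1→N2→N3→N4→Base: 5+6+9+8+12 = 40
Base→N1→N2→N4→N3→Base: 5+6+15+8+16 = 50
Base→N1→N3→N2→N4→Base: 5+11+9+15+12 = 52
Base→N1→N3→N4→N2→Base: 5+11+8+15+11 = 50
Base→N1→N4→N2→N3→Base: 5+17+15+9+16 = 62
Base→N1→N4→N3→N2→Base: 5+17+8+9+11 = 50
Base→N2→N1→N3→N4→Base: 11+6+11+8+12 = 48
Base→N2→N1→N4→N3→Base: 11+6+17+8+16 = 58
Base→N2→N3→N1→N4→Base: 11+9+11+17+12 = 60
Base→N2→N4→N1→N3→Base: 11+15+17+11+16 = 70
Base→N3→N1→N2→N4→Base: 16+11+6+15+12 = 60
Base→N3→N2→N1→N4→Base: 16+9+6+17+12 = 60
The minimum is 40.
One optimal route: Base → N1 → N2 → N3 → N4 → Base (or its reverse).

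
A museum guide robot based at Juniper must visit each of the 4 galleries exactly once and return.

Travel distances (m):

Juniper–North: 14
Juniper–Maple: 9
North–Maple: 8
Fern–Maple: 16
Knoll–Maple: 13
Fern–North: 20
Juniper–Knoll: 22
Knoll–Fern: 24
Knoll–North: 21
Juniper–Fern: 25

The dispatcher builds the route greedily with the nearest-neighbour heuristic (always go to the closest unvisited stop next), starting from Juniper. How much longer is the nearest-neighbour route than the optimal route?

3 m longer than the optimal tour.

From Juniper: Maple=9, North=14, Knoll=22, Fern=25 → choose Maple (9).
From Maple: North=8, Knoll=13, Fern=16 → choose North (8).
From North: Fern=20, Knoll=21 → choose Fern (20).
From Fern: Knoll=24 → choose Knoll (24).
NN route Juniper → Maple → North → Fern → Knoll → Juniper costs 83.
Optimal: Juniper → North → Fern → Knoll → Maple → Juniper costs 80 (by enumerating all 12 distinct tours).
Excess = 83 − 80 = 3.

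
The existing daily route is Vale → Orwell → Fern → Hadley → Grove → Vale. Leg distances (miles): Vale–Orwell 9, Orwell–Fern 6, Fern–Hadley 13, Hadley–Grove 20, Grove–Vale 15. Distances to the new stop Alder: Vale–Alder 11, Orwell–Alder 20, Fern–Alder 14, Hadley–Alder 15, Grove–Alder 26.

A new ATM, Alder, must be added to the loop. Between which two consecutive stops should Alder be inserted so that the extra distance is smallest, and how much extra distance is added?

Minimum extra distance: 16 miles, inserting Alder between Fern and Hadley.

Insertion cost between consecutive stops i–j is d(i,Alder) + d(Alder,j) − d(i,j):
  between Vale and Orwell: 11 + 20 − 9 = 22
  between Orwell and Fern: 20 + 14 − 6 = 28
  between Fern and Hadley: 14 + 15 − 13 = 16
  between Hadley and Grove: 15 + 26 − 20 = 21
  between Grove and Vale: 26 + 11 − 15 = 22
Cheapest insertion is between Fern and Hadley, adding 16.
New total = 63 + 16 = 79.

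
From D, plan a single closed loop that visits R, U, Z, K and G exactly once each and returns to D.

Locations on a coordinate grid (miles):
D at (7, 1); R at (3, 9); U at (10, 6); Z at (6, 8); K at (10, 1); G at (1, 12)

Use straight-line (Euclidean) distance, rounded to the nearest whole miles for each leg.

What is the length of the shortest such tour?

Shortest round trip = 31 miles.

With 5 stops there are 5!/2 = 60 distinct round trips (a route and its reverse cost the same).
D - R - U - Z - K - G - D: 9+8+4+8+14+13 = 56
D - R - U - Z - G - K - D: 9+8+4+6+14+3 = 44
D - R - U - K - Z - G - D: 9+8+5+8+6+13 = 49
D - R - U - K - G - Z - D: 9+8+5+14+6+7 = 49
D - R - U - G - Z - K - D: 9+8+11+6+8+3 = 45
D - R - U - G - K - Z - D: 9+8+11+14+8+7 = 57
D - R - Z - U - K - G - D: 9+3+4+5+14+13 = 48
D - R - Z - U - G - K - D: 9+3+4+11+14+3 = 44
D - R - Z - K - U - G - D: 9+3+8+5+11+13 = 49
D - R - Z - K - G - U - D: 9+3+8+14+11+6 = 51
D - R - Z - G - U - K - D: 9+3+6+11+5+3 = 37
D - R - Z - G - K - U - D: 9+3+6+14+5+6 = 43
D - R - K - U - Z - G - D: 9+11+5+4+6+13 = 48
D - R - K - U - G - Z - D: 9+11+5+11+6+7 = 49
… (46 more)
D - R - G - Z - U - K - D: 9+4+6+4+5+3 = 31  ← best
The minimum is 31.
One optimal route: D → R → G → Z → U → K → D (or its reverse).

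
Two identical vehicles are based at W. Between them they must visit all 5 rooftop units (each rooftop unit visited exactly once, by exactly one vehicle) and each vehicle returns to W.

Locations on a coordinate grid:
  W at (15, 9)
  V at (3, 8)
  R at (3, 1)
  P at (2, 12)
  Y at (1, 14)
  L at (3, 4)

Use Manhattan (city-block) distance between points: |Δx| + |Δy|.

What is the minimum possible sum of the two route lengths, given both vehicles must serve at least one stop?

Check every non-empty split of the stops between the two vehicles; for each half take its own optimal tour:
  {V} + {R, P, Y, L}: 26 + 54 = 80
  {R} + {V, P, Y, L}: 40 + 48 = 88
  {V, R} + {P, Y, L}: 40 + 48 = 88
  {P} + {V, R, Y, L}: 32 + 54 = 86
  {V, P} + {R, Y, L}: 34 + 54 = 88
  {R, P} + {V, Y, L}: 48 + 48 = 96
  … (15 splits in total)
  {P, Y} + {V, R, L}: 38 + 40 = 78  ← best
Best: vehicle 1 W → P → Y → W = 38; vehicle 2 W → V → R → L → W = 40; combined 78.

Minimum combined distance: 78.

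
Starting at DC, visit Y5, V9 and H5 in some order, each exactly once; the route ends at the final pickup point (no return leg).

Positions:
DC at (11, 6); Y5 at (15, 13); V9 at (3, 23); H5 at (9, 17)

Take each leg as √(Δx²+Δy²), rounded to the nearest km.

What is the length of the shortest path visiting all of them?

23 km — the minimum one-way total.

There are 3! = 6 possible orderings.
DC - Y5 - V9 - H5: 8+16+8 = 32
DC - Y5 - H5 - V9: 8+7+8 = 23
DC - V9 - Y5 - H5: 19+16+7 = 42
DC - V9 - H5 - Y5: 19+8+7 = 34
DC - H5 - Y5 - V9: 11+7+16 = 34
DC - H5 - V9 - Y5: 11+8+16 = 35
The minimum is 23.
One shortest path: DC → Y5 → H5 → V9.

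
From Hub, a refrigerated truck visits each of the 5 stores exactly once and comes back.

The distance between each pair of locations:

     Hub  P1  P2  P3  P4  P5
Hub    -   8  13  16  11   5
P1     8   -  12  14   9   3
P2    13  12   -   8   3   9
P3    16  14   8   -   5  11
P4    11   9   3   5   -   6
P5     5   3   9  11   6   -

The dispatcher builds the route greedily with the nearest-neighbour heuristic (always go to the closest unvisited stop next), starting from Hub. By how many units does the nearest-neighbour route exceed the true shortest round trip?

Excess over optimum: 1.

From Hub: P5=5, P1=8, P4=11, P2=13, P3=16 → choose P5 (5).
From P5: P1=3, P4=6, P2=9, P3=11 → choose P1 (3).
From P1: P4=9, P2=12, P3=14 → choose P4 (9).
From P4: P2=3, P3=5 → choose P2 (3).
From P2: P3=8 → choose P3 (8).
NN route Hub → P5 → P1 → P4 → P2 → P3 → Hub costs 44.
Optimal: Hub → P1 → P5 → P3 → P4 → P2 → Hub costs 43 (by enumerating all 60 distinct tours).
Excess = 44 − 43 = 1.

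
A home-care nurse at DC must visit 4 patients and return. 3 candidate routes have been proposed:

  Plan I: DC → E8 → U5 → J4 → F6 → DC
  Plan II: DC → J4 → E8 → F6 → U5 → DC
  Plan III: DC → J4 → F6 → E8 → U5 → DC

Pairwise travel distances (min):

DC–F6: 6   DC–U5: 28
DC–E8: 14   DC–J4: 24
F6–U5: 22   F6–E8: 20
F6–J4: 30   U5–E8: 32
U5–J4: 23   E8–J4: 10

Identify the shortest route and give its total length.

Shortest is Plan II, total 104 min.

Plan I: 14 + 32 + 23 + 30 + 6 = 105
Plan II: 24 + 10 + 20 + 22 + 28 = 104
Plan III: 24 + 30 + 20 + 32 + 28 = 134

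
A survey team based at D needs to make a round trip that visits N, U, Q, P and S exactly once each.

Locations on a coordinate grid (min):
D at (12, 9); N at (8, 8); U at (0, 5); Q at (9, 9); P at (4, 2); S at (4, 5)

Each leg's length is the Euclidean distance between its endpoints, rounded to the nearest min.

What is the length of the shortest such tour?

There are 60 distinct closed tours to check (reversals are equivalent).
D - N - U - Q - P - S - D: 4+9+10+9+3+9 = 44
D - N - U - Q - S - P - D: 4+9+10+6+3+11 = 43
D - N - U - P - Q - S - D: 4+9+5+9+6+9 = 42
D - N - U - P - S - Q - D: 4+9+5+3+6+3 = 30
D - N - U - S - Q - P - D: 4+9+4+6+9+11 = 43
D - N - U - S - P - Q - D: 4+9+4+3+9+3 = 32
D - N - Q - U - P - S - D: 4+1+10+5+3+9 = 32
D - N - Q - U - S - P - D: 4+1+10+4+3+11 = 33
D - N - Q - P - U - S - D: 4+1+9+5+4+9 = 32
D - N - Q - P - S - U - D: 4+1+9+3+4+13 = 34
D - N - Q - S - U - P - D: 4+1+6+4+5+11 = 31
D - N - Q - S - P - U - D: 4+1+6+3+5+13 = 32
D - N - P - U - Q - S - D: 4+7+5+10+6+9 = 41
D - N - P - U - S - Q - D: 4+7+5+4+6+3 = 29
… (46 more)
The minimum is 29.
One optimal route: D → N → P → U → S → Q → D (or its reverse).

Minimum total distance: 29 min.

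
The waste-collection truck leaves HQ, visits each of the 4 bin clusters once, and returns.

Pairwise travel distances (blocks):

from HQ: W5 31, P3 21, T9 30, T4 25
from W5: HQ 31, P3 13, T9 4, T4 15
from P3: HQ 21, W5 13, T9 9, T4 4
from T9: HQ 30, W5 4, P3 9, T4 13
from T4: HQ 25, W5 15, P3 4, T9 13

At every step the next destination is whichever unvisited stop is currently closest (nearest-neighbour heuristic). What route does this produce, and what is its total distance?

HQ → [P3:21 / T4:25 / T9:30 / W5:31] → P3 (21)
P3 → [T4:4 / T9:9 / W5:13] → T4 (4)
T4 → [T9:13 / W5:15] → T9 (13)
T9 → [W5:4] → W5 (4)
Return W5→HQ: 31.
Total = 21 + 4 + 13 + 4 + 31 = 73.

Total distance 73 blocks via the nearest-neighbour route HQ → P3 → T4 → T9 → W5 → HQ.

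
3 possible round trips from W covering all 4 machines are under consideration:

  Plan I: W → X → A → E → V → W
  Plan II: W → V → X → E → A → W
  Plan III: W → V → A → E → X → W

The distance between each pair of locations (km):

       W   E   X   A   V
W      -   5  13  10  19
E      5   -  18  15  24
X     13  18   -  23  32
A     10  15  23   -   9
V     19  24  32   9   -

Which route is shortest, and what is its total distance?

Plan I: 13 + 23 + 15 + 24 + 19 = 94
Plan II: 19 + 32 + 18 + 15 + 10 = 94
Plan III: 19 + 9 + 15 + 18 + 13 = 74

Shortest is Plan III, total 74 km.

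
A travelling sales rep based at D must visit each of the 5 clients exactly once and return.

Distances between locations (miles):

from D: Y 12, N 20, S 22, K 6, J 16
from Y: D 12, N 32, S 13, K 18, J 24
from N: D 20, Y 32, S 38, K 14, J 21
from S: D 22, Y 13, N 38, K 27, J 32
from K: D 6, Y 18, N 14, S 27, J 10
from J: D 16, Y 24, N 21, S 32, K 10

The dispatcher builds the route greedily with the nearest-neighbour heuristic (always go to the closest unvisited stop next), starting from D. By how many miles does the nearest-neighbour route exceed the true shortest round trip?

From D: K=6, Y=12, J=16, N=20, S=22 → choose K (6).
From K: J=10, N=14, Y=18, S=27 → choose J (10).
From J: N=21, Y=24, S=32 → choose N (21).
From N: Y=32, S=38 → choose Y (32).
From Y: S=13 → choose S (13).
NN route D → K → J → N → Y → S → D costs 104.
Optimal: D → Y → S → J → N → K → D costs 98 (by enumerating all 60 distinct tours).
Excess = 104 − 98 = 6.

6 miles longer than the optimal tour.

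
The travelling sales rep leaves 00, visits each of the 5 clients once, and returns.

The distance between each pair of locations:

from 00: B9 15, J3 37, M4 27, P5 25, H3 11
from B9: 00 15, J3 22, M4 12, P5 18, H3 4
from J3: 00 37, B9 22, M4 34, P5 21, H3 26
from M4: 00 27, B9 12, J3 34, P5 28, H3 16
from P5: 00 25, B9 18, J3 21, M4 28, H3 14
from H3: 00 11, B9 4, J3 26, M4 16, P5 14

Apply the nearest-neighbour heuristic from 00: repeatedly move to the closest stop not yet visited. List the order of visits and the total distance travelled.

00 → [H3:11 / B9:15 / P5:25 / M4:27 / J3:37] → H3 (11)
H3 → [B9:4 / P5:14 / M4:16 / J3:26] → B9 (4)
B9 → [M4:12 / P5:18 / J3:22] → M4 (12)
M4 → [P5:28 / J3:34] → P5 (28)
P5 → [J3:21] → J3 (21)
Return J3→00: 37.
Total = 11 + 4 + 12 + 28 + 21 + 37 = 113.

113 along 00 → H3 → B9 → M4 → P5 → J3 → 00.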